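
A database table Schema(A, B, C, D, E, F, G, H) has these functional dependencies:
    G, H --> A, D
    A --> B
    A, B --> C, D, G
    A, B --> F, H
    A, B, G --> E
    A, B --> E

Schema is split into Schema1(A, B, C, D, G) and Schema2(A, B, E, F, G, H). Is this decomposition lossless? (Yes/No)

Common attributes: {A, B, G}; their closure is {A, B, C, D, E, F, G, H}.
Schema1 is contained in that closure, so Schema1 ∩ Schema2 --> Schema1 holds and the join is lossless.

Yes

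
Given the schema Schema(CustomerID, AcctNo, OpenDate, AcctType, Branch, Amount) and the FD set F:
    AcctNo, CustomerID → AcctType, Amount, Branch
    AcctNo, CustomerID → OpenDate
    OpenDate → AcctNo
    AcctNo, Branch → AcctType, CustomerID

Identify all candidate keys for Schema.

{AcctNo, Branch}, {AcctNo, CustomerID}, {Branch, OpenDate}, {CustomerID, OpenDate}

{AcctNo, Branch}⁺ = {AcctNo, AcctType, Amount, Branch, CustomerID, OpenDate}, which is every attribute, so {AcctNo, Branch} is a candidate key.
{AcctNo, CustomerID}⁺ = {AcctNo, AcctType, Amount, Branch, CustomerID, OpenDate}, which is every attribute, so {AcctNo, CustomerID} is a candidate key.
{Branch, OpenDate}⁺ = {AcctNo, AcctType, Amount, Branch, CustomerID, OpenDate}, which is every attribute, so {Branch, OpenDate} is a candidate key.
{CustomerID, OpenDate}⁺ = {AcctNo, AcctType, Amount, Branch, CustomerID, OpenDate}, which is every attribute, so {CustomerID, OpenDate} is a candidate key.
No proper subset of any of these is a key, and no other minimal superkey exists.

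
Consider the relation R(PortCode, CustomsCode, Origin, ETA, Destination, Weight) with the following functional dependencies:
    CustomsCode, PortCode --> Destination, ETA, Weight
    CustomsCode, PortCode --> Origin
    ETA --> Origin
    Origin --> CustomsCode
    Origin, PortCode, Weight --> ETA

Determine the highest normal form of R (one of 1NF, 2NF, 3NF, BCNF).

Candidate keys: {CustomsCode, PortCode}, {ETA, PortCode}, {Origin, PortCode}. Prime attributes: {CustomsCode, ETA, Origin, PortCode}.
For ETA --> Origin we have {ETA}⁺ = {CustomsCode, ETA, Origin}; {ETA} is not a superkey, so BCNF fails.
Its right-hand attributes {Origin} are all prime, as are those of every other non-superkey FD — the relation is in 3NF.

3NF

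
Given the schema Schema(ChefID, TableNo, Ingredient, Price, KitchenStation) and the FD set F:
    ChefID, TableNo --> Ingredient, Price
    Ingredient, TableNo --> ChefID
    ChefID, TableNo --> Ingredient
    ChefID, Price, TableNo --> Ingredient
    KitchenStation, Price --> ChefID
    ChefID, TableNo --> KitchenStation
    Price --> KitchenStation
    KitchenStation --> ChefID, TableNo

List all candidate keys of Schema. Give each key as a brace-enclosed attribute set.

{ChefID, TableNo}, {Ingredient, TableNo}, {KitchenStation}, {Price}

{KitchenStation} is a candidate key since {KitchenStation}⁺ = {ChefID, Ingredient, KitchenStation, Price, TableNo} covers every attribute.
{Price} is a candidate key since {Price}⁺ = {ChefID, Ingredient, KitchenStation, Price, TableNo} covers every attribute.
{ChefID, TableNo} is a candidate key since {ChefID, TableNo}⁺ = {ChefID, Ingredient, KitchenStation, Price, TableNo} covers every attribute.
{Ingredient, TableNo} is a candidate key since {Ingredient, TableNo}⁺ = {ChefID, Ingredient, KitchenStation, Price, TableNo} covers every attribute.
No proper subset of any of these is a key, and no other minimal superkey exists.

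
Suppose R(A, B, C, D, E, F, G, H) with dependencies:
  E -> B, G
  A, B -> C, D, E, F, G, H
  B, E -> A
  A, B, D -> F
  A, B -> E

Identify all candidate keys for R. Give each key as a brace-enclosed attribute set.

{A, B}, {E}

{E}⁺ = {A, B, C, D, E, F, G, H}, which is every attribute, so {E} is a candidate key.
{A, B}⁺ = {A, B, C, D, E, F, G, H}, which is every attribute, so {A, B} is a candidate key.
Any other superkey properly contains one of these, so there are no further candidate keys.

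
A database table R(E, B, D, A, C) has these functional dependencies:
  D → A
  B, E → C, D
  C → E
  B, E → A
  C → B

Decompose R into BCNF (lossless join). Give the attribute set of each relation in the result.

Candidate keys of the original relation: {B, E}, {C}.
{A, B, C, D, E}: {D} determines {A, D} here but is not a superkey — split on D → A, giving {A, D} and {B, C, D, E}.
{A, D} has no BCNF violation.
{B, C, D, E} has no BCNF violation.

{A, D}; {B, C, D, E}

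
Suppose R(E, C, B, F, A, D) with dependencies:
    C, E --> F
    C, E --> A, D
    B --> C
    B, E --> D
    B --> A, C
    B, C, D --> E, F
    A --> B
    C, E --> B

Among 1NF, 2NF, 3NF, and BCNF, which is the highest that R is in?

Candidate keys: {A, D}, {A, E}, {B, D}, {B, E}, {C, E}. Prime attributes: {A, B, C, D, E}.
B --> C breaks BCNF: {B}⁺ = {A, B, C}, so {B} is not a superkey.
Its right-hand attributes {C} are all prime, as are those of every other non-superkey FD — the relation is in 3NF.

3NF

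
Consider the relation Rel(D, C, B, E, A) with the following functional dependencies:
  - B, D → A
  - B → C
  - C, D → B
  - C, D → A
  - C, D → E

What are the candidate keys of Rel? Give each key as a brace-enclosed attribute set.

{B, D}, {C, D}

No FD produces {D}, so it must be in every candidate key.
{B, D} is a candidate key since {B, D}⁺ = {A, B, C, D, E} covers every attribute.
{C, D} is a candidate key since {C, D}⁺ = {A, B, C, D, E} covers every attribute.
These are minimal and exhaustive — every other superkey contains one of them.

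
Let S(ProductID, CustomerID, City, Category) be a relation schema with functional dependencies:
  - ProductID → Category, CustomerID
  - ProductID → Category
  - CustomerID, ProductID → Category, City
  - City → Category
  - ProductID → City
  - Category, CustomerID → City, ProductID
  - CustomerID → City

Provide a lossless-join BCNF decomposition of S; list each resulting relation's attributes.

Candidate keys of the original relation: {CustomerID}, {ProductID}.
In {Category, City, CustomerID, ProductID}, {City} is not a superkey ({City}⁺ restricted to this set is {Category, City}), so split on City → Category into {Category, City} and {City, CustomerID, ProductID}.
{Category, City} is in BCNF.
{City, CustomerID, ProductID} is in BCNF.

{Category, City}; {City, CustomerID, ProductID}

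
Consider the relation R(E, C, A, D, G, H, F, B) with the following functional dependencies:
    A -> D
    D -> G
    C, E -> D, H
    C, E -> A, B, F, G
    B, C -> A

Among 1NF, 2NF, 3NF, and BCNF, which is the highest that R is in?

Candidate key: {C, E}. Prime attributes: {C, E}.
For A -> D we have {A}⁺ = {A, D, G}; {A} is not a superkey, so BCNF fails.
Because {D} is non-prime and the left side of A -> D is not a superkey, the relation is not in 3NF.
No non-prime attribute depends on a proper subset of any candidate key, so 2NF holds.

2NF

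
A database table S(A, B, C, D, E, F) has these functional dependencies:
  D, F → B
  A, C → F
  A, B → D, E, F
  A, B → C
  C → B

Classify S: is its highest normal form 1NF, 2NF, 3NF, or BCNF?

3NF

Candidate keys: {A, B}, {A, C}, {A, D, F}. Prime attributes: {A, B, C, D, F}.
D, F → B: {D, F}⁺ = {B, D, F}, which is not all of the attributes, so the left side is not a superkey — BCNF is violated.
Its right-hand attributes {B} are all prime, as are those of every other non-superkey FD — the relation is in 3NF.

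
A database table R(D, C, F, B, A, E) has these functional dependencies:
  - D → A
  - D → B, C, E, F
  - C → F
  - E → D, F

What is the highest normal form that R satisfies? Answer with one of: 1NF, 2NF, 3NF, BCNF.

2NF

Candidate keys: {D}, {E}. Prime attributes: {D, E}.
For C → F we have {C}⁺ = {C, F}; {C} is not a superkey, so BCNF fails.
Because {F} is non-prime and the left side of C → F is not a superkey, the relation is not in 3NF.
All keys have size 1, which rules out partial dependencies — 2NF is satisfied.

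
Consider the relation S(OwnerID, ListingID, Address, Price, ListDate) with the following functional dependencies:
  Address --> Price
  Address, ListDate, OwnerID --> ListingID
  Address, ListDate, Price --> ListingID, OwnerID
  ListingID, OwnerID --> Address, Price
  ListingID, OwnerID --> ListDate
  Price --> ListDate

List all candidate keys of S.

{Address}⁺ = {Address, ListDate, ListingID, OwnerID, Price}, which is every attribute, so {Address} is a candidate key.
{ListingID, OwnerID}⁺ = {Address, ListDate, ListingID, OwnerID, Price}, which is every attribute, so {ListingID, OwnerID} is a candidate key.
These are minimal and exhaustive — every other superkey contains one of them.

{Address}, {ListingID, OwnerID}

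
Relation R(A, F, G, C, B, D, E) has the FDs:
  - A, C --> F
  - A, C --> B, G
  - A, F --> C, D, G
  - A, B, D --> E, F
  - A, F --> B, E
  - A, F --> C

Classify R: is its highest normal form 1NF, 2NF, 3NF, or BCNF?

BCNF

Candidate keys: {A, B, D}, {A, C}, {A, F}. Prime attributes: {A, B, C, D, F}.
Each dependency's left side is a superkey — BCNF holds.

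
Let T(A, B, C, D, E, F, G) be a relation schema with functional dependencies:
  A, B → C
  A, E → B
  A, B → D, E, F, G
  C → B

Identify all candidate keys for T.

No FD produces {A}, so it must be in every candidate key.
{A, B}⁺ = {A, B, C, D, E, F, G} — all of the relation — so {A, B} is a candidate key.
{A, C}⁺ = {A, B, C, D, E, F, G} — all of the relation — so {A, C} is a candidate key.
{A, E}⁺ = {A, B, C, D, E, F, G} — all of the relation — so {A, E} is a candidate key.
These are minimal and exhaustive — every other superkey contains one of them.

{A, B}, {A, C}, {A, E}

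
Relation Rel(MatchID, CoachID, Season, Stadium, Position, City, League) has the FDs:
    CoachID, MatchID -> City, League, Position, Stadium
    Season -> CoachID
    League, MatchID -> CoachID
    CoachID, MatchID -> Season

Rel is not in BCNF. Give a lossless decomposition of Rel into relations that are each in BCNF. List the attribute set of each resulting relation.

Candidate keys of the original relation: {CoachID, MatchID}, {League, MatchID}, {MatchID, Season}.
In {City, CoachID, League, MatchID, Position, Season, Stadium}, {Season} is not a superkey ({Season}⁺ restricted to this set is {CoachID, Season}), so split on Season -> CoachID into {CoachID, Season} and {City, League, MatchID, Position, Season, Stadium}.
{CoachID, Season} has no BCNF violation.
{City, League, MatchID, Position, Season, Stadium} has no BCNF violation.

{City, League, MatchID, Position, Season, Stadium}; {CoachID, Season}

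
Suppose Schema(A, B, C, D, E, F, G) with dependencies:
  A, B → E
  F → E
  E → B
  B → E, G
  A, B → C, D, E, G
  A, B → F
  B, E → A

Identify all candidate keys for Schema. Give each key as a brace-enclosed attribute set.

{B}⁺ = {A, B, C, D, E, F, G}, which is every attribute, so {B} is a candidate key.
{E}⁺ = {A, B, C, D, E, F, G}, which is every attribute, so {E} is a candidate key.
{F}⁺ = {A, B, C, D, E, F, G}, which is every attribute, so {F} is a candidate key.
Any other superkey properly contains one of these, so there are no further candidate keys.

{B}, {E}, {F}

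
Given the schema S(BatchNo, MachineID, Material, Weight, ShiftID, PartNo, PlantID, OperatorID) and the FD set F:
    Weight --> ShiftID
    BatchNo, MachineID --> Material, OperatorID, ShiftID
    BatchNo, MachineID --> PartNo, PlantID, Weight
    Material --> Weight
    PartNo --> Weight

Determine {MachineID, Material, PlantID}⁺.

Start with {MachineID, Material, PlantID}.
Material --> Weight applies; add {Weight} → now {MachineID, Material, PlantID, Weight}.
Weight --> ShiftID applies; add {ShiftID} → now {MachineID, Material, PlantID, ShiftID, Weight}.
No further FD applies.

{MachineID, Material, PlantID, ShiftID, Weight}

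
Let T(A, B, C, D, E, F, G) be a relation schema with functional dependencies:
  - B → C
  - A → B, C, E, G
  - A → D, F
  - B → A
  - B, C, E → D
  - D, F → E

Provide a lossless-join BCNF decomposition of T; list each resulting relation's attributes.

Candidate keys of the original relation: {A}, {B}.
In {A, B, C, D, E, F, G}, {D, F} is not a superkey ({D, F}⁺ restricted to this set is {D, E, F}), so split on D, F → E into {D, E, F} and {A, B, C, D, F, G}.
{D, E, F}: every determinant is a superkey — BCNF.
{A, B, C, D, F, G}: every determinant is a superkey — BCNF.

{A, B, C, D, F, G}; {D, E, F}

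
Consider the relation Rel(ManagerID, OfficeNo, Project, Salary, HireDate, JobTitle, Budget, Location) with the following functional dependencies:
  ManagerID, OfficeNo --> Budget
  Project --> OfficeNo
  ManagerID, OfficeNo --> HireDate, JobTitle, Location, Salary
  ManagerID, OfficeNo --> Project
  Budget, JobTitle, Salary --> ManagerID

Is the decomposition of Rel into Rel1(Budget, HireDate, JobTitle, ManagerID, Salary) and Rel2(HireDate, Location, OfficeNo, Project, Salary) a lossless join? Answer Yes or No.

No

Common attributes: {HireDate, Salary}; their closure is {HireDate, Salary}.
The closure covers neither Rel1 nor Rel2 entirely; the join is not lossless.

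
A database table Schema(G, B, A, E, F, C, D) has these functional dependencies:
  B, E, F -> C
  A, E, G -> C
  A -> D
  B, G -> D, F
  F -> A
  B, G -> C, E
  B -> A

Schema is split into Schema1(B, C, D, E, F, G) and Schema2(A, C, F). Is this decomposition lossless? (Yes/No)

The shared attributes are {C, F} and {C, F}⁺ = {A, C, D, F}.
Since Schema2 ⊆ {A, C, D, F}, the intersection is a superkey of Schema2; the decomposition is lossless.

Yes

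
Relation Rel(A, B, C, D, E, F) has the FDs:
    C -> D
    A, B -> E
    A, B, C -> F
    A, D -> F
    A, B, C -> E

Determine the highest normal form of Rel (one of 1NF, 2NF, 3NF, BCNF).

Candidate key: {A, B, C}. Prime attributes: {A, B, C}.
C -> D breaks BCNF: {C}⁺ = {C, D}, so {C} is not a superkey.
C -> D determines the non-prime attribute {D} from a non-superkey — 3NF is violated.
Since {C} ⊂ {A, B, C} and {C}⁺ ⊇ {D} with {D} non-prime, there is a partial dependency; 2NF fails.

1NF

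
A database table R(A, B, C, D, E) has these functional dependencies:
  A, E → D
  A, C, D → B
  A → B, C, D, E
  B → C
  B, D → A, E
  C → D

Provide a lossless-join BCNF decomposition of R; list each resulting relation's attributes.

Candidate keys of the original relation: {A}, {B}.
{A, B, C, D, E}: {C} determines {C, D} here but is not a superkey — split on C → D, giving {C, D} and {A, B, C, E}.
{C, D} is in BCNF.
{A, B, C, E} is in BCNF.

{A, B, C, E}; {C, D}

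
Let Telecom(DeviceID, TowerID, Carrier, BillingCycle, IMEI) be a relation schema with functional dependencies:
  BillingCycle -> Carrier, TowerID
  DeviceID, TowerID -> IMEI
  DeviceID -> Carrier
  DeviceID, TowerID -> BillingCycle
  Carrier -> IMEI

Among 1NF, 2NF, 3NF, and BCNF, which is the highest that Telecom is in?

1NF

Candidate keys: {BillingCycle, DeviceID}, {DeviceID, TowerID}. Prime attributes: {BillingCycle, DeviceID, TowerID}.
For BillingCycle -> Carrier, TowerID we have {BillingCycle}⁺ = {BillingCycle, Carrier, IMEI, TowerID}; {BillingCycle} is not a superkey, so BCNF fails.
Because {Carrier} is non-prime and the left side of BillingCycle -> Carrier, TowerID is not a superkey, the relation is not in 3NF.
The proper key subset {BillingCycle} of {BillingCycle, DeviceID} determines non-prime {Carrier, IMEI}, so the relation is not even in 2NF.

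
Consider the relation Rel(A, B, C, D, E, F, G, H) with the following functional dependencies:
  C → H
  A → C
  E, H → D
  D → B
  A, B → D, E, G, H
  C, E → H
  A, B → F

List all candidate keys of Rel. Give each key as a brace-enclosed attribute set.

{A, B}, {A, D}, {A, E}

Attributes never on any right-hand side: {A} — every candidate key must contain it.
{A, B} is a candidate key since {A, B}⁺ = {A, B, C, D, E, F, G, H} covers every attribute.
{A, D} is a candidate key since {A, D}⁺ = {A, B, C, D, E, F, G, H} covers every attribute.
{A, E} is a candidate key since {A, E}⁺ = {A, B, C, D, E, F, G, H} covers every attribute.
No proper subset of any of these is a key, and no other minimal superkey exists.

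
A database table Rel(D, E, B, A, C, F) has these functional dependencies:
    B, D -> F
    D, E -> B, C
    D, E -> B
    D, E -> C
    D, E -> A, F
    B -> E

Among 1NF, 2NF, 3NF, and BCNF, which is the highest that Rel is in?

Candidate keys: {B, D}, {D, E}. Prime attributes: {B, D, E}.
B -> E breaks BCNF: {B}⁺ = {B, E}, so {B} is not a superkey.
Since {E} ⊆ prime attributes and every other non-superkey FD also has a prime right side, the schema is in 3NF.

3NF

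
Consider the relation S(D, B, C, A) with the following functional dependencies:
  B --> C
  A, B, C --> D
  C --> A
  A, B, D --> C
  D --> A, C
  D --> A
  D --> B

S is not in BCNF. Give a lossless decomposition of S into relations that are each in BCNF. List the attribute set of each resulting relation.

Candidate keys of the original relation: {B}, {D}.
In {A, B, C, D}, {C} is not a superkey ({C}⁺ restricted to this set is {A, C}), so split on C --> A into {A, C} and {B, C, D}.
{A, C} is in BCNF.
{B, C, D} is in BCNF.

{A, C}; {B, C, D}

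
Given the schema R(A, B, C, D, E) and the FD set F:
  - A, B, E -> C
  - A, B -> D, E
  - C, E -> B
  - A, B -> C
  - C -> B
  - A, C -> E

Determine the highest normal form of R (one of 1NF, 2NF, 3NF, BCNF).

Candidate keys: {A, B}, {A, C}. Prime attributes: {A, B, C}.
C, E -> B: {C, E}⁺ = {B, C, E}, which is not all of the attributes, so the left side is not a superkey — BCNF is violated.
Its right-hand attributes {B} are all prime, as are those of every other non-superkey FD — the relation is in 3NF.

3NF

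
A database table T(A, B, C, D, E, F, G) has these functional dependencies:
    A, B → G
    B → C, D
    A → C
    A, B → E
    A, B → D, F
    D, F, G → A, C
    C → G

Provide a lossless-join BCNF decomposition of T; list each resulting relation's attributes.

Candidate keys of the original relation: {A, B}, {B, F}.
Within {A, B, C, D, E, F, G}: {B}⁺ ∩ {A, B, C, D, E, F, G} = {B, C, D, G}, not the whole set, so B → C, D, G violates BCNF; decompose into {B, C, D, G} and {A, B, E, F}.
Within {B, C, D, G}: {C}⁺ ∩ {B, C, D, G} = {C, G}, not the whole set, so C → G violates BCNF; decompose into {C, G} and {B, C, D}.
{C, G} has no BCNF violation.
{B, C, D} has no BCNF violation.
{A, B, E, F} has no BCNF violation.

{A, B, E, F}; {B, C, D}; {C, G}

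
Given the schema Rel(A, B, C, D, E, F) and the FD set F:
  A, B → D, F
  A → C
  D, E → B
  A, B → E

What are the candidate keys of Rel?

No FD produces {A}, so it must be in every candidate key.
Closure of {A, B} is {A, B, C, D, E, F}, the whole schema; {A, B} is a candidate key.
Closure of {A, D, E} is {A, B, C, D, E, F}, the whole schema; {A, D, E} is a candidate key.
Any other superkey properly contains one of these, so there are no further candidate keys.

{A, B}, {A, D, E}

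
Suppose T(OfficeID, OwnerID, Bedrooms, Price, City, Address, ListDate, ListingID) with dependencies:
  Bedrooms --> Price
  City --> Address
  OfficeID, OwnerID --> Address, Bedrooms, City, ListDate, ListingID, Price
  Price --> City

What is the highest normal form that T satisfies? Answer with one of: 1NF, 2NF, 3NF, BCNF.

Candidate key: {OfficeID, OwnerID}. Prime attributes: {OfficeID, OwnerID}.
For Bedrooms --> Price we have {Bedrooms}⁺ = {Address, Bedrooms, City, Price}; {Bedrooms} is not a superkey, so BCNF fails.
Bedrooms --> Price has non-prime {Price} on the right and a non-superkey on the left, so 3NF fails.
Checking every proper subset of each key, none determines a non-prime attribute — 2NF is satisfied.

2NF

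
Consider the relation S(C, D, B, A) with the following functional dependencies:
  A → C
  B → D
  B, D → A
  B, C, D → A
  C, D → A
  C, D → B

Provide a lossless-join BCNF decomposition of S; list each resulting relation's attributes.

Candidate keys of the original relation: {A, D}, {B}, {C, D}.
{A, B, C, D}: {A} determines {A, C} here but is not a superkey — split on A → C, giving {A, C} and {A, B, D}.
{A, C} has no BCNF violation.
{A, B, D} has no BCNF violation.

{A, B, D}; {A, C}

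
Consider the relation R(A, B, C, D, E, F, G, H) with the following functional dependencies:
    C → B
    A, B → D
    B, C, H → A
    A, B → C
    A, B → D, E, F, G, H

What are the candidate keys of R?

{A, B}, {A, C}, {C, H}

{A, B} is a candidate key since {A, B}⁺ = {A, B, C, D, E, F, G, H} covers every attribute.
{A, C} is a candidate key since {A, C}⁺ = {A, B, C, D, E, F, G, H} covers every attribute.
{C, H} is a candidate key since {C, H}⁺ = {A, B, C, D, E, F, G, H} covers every attribute.
These are minimal and exhaustive — every other superkey contains one of them.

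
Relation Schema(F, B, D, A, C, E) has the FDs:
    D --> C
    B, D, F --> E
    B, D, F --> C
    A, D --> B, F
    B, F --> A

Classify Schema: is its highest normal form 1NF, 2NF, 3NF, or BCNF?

Candidate keys: {A, D}, {B, D, F}. Prime attributes: {A, B, D, F}.
D --> C: {D}⁺ = {C, D}, which is not all of the attributes, so the left side is not a superkey — BCNF is violated.
Because {C} is non-prime and the left side of D --> C is not a superkey, the relation is not in 3NF.
The proper key subset {D} of {A, D} determines non-prime {C}, so the relation is not even in 2NF.

1NF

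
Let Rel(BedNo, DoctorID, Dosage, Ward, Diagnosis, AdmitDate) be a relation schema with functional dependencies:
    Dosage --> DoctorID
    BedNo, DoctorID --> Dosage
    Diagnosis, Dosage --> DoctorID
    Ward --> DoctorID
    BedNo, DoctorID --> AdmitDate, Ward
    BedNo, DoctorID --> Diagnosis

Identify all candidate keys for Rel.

{BedNo} never appears on the right of any FD, so every key must include it.
Closure of {BedNo, DoctorID} is {AdmitDate, BedNo, Diagnosis, DoctorID, Dosage, Ward}, the whole schema; {BedNo, DoctorID} is a candidate key.
Closure of {BedNo, Dosage} is {AdmitDate, BedNo, Diagnosis, DoctorID, Dosage, Ward}, the whole schema; {BedNo, Dosage} is a candidate key.
Closure of {BedNo, Ward} is {AdmitDate, BedNo, Diagnosis, DoctorID, Dosage, Ward}, the whole schema; {BedNo, Ward} is a candidate key.
These are minimal and exhaustive — every other superkey contains one of them.

{BedNo, DoctorID}, {BedNo, Dosage}, {BedNo, Ward}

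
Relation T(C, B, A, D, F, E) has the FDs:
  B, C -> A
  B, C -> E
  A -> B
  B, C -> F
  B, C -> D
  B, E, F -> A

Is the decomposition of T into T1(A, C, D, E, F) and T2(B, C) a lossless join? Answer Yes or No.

No

T1 ∩ T2 = {C}; its closure under F is {C}.
Neither T1 nor T2 is contained in that closure, so the decomposition is lossy.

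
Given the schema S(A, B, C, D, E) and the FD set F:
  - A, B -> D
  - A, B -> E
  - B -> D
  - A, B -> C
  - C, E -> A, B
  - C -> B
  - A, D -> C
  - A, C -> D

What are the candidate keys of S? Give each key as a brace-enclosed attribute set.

{A, B} is a candidate key since {A, B}⁺ = {A, B, C, D, E} covers every attribute.
{A, C} is a candidate key since {A, C}⁺ = {A, B, C, D, E} covers every attribute.
{A, D} is a candidate key since {A, D}⁺ = {A, B, C, D, E} covers every attribute.
{C, E} is a candidate key since {C, E}⁺ = {A, B, C, D, E} covers every attribute.
Any other superkey properly contains one of these, so there are no further candidate keys.

{A, B}, {A, C}, {A, D}, {C, E}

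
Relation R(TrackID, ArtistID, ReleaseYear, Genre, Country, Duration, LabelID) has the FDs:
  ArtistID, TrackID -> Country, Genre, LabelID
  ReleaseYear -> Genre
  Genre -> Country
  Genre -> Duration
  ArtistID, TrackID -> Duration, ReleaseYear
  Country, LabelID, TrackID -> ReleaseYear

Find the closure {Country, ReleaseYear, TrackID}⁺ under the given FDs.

{Country, Duration, Genre, ReleaseYear, TrackID}

Start with {Country, ReleaseYear, TrackID}.
ReleaseYear -> Genre applies; add {Genre} → now {Country, Genre, ReleaseYear, TrackID}.
Genre -> Duration applies; add {Duration} → now {Country, Duration, Genre, ReleaseYear, TrackID}.
No further FD applies.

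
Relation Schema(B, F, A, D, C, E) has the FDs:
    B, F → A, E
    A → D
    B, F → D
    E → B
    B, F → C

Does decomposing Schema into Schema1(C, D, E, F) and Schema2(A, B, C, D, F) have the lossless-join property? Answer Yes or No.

No

Common attributes: {C, D, F}; their closure is {C, D, F}.
Schema1 ⊄ {C, D, F} and Schema2 ⊄ {C, D, F}, so the split is lossy.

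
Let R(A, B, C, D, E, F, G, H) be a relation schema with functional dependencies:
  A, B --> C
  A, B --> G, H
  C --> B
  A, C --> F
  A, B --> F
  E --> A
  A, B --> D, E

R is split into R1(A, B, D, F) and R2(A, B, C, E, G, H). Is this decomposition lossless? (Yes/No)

R1 ∩ R2 = {A, B}; its closure under F is {A, B, C, D, E, F, G, H}.
R1 is contained in that closure, so R1 ∩ R2 --> R1 holds and the join is lossless.

Yes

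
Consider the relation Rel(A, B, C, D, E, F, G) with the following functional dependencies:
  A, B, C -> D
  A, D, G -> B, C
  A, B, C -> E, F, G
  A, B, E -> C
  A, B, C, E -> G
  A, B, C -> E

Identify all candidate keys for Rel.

{A} never appears on the right of any FD, so every key must include it.
{A, B, C} is a candidate key since {A, B, C}⁺ = {A, B, C, D, E, F, G} covers every attribute.
{A, B, E} is a candidate key since {A, B, E}⁺ = {A, B, C, D, E, F, G} covers every attribute.
{A, D, G} is a candidate key since {A, D, G}⁺ = {A, B, C, D, E, F, G} covers every attribute.
These are minimal and exhaustive — every other superkey contains one of them.

{A, B, C}, {A, B, E}, {A, D, G}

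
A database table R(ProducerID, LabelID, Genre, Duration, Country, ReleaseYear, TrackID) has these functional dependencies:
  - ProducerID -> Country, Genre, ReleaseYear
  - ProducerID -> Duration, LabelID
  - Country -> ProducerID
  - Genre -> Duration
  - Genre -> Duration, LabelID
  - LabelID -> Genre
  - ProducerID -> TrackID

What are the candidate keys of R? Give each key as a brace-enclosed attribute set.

{Country}⁺ = {Country, Duration, Genre, LabelID, ProducerID, ReleaseYear, TrackID} — all of the relation — so {Country} is a candidate key.
{ProducerID}⁺ = {Country, Duration, Genre, LabelID, ProducerID, ReleaseYear, TrackID} — all of the relation — so {ProducerID} is a candidate key.
No proper subset of any of these is a key, and no other minimal superkey exists.

{Country}, {ProducerID}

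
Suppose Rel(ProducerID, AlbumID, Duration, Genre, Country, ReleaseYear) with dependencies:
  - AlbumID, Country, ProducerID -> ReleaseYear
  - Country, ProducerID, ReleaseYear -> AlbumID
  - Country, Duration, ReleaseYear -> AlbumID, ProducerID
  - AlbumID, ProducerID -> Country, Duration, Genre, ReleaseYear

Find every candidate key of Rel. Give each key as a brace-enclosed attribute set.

{AlbumID, ProducerID}⁺ = {AlbumID, Country, Duration, Genre, ProducerID, ReleaseYear} — all of the relation — so {AlbumID, ProducerID} is a candidate key.
{Country, Duration, ReleaseYear}⁺ = {AlbumID, Country, Duration, Genre, ProducerID, ReleaseYear} — all of the relation — so {Country, Duration, ReleaseYear} is a candidate key.
{Country, ProducerID, ReleaseYear}⁺ = {AlbumID, Country, Duration, Genre, ProducerID, ReleaseYear} — all of the relation — so {Country, ProducerID, ReleaseYear} is a candidate key.
These are minimal and exhaustive — every other superkey contains one of them.

{AlbumID, ProducerID}, {Country, Duration, ReleaseYear}, {Country, ProducerID, ReleaseYear}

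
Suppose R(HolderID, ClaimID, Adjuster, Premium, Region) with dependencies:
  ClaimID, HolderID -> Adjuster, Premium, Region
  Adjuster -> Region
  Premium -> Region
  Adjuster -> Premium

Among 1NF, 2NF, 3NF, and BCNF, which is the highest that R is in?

2NF

Candidate key: {ClaimID, HolderID}. Prime attributes: {ClaimID, HolderID}.
For Adjuster -> Region we have {Adjuster}⁺ = {Adjuster, Premium, Region}; {Adjuster} is not a superkey, so BCNF fails.
Adjuster -> Region has non-prime {Region} on the right and a non-superkey on the left, so 3NF fails.
Checking every proper subset of each key, none determines a non-prime attribute — 2NF is satisfied.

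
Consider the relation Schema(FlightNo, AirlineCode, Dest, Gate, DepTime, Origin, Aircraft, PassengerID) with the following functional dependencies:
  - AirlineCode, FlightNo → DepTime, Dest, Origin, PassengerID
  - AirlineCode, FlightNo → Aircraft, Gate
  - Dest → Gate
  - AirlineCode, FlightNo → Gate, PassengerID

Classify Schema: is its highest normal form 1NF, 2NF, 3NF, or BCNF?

2NF

Candidate key: {AirlineCode, FlightNo}. Prime attributes: {AirlineCode, FlightNo}.
Dest → Gate breaks BCNF: {Dest}⁺ = {Dest, Gate}, so {Dest} is not a superkey.
Because {Gate} is non-prime and the left side of Dest → Gate is not a superkey, the relation is not in 3NF.
No proper subset of a key has a non-prime attribute in its closure, so there is no partial dependency; 2NF holds.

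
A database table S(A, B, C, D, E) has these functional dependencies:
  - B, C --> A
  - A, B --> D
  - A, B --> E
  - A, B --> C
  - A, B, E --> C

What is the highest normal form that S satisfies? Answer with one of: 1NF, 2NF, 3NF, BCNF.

Candidate keys: {A, B}, {B, C}. Prime attributes: {A, B, C}.
Each dependency's left side is a superkey — BCNF holds.

BCNF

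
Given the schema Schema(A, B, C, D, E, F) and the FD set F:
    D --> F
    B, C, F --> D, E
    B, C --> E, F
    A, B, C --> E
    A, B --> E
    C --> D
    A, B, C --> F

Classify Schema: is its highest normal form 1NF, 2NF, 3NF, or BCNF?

1NF

Candidate key: {A, B, C}. Prime attributes: {A, B, C}.
D --> F: {D}⁺ = {D, F}, which is not all of the attributes, so the left side is not a superkey — BCNF is violated.
D --> F determines the non-prime attribute {F} from a non-superkey — 3NF is violated.
The proper key subset {C} of {A, B, C} determines non-prime {D, F}, so the relation is not even in 2NF.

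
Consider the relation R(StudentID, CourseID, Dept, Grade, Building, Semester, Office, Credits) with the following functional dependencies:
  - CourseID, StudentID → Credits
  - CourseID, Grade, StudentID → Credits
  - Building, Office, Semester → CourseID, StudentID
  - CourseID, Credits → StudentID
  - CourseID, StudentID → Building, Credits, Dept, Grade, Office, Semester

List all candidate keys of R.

{Building, Office, Semester}, {CourseID, Credits}, {CourseID, StudentID}

Closure of {CourseID, Credits} is {Building, CourseID, Credits, Dept, Grade, Office, Semester, StudentID}, the whole schema; {CourseID, Credits} is a candidate key.
Closure of {CourseID, StudentID} is {Building, CourseID, Credits, Dept, Grade, Office, Semester, StudentID}, the whole schema; {CourseID, StudentID} is a candidate key.
Closure of {Building, Office, Semester} is {Building, CourseID, Credits, Dept, Grade, Office, Semester, StudentID}, the whole schema; {Building, Office, Semester} is a candidate key.
Any other superkey properly contains one of these, so there are no further candidate keys.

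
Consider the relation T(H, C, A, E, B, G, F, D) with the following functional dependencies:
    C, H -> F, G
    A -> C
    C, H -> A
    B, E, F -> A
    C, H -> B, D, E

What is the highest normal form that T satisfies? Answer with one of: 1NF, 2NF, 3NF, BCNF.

Candidate keys: {A, H}, {B, E, F, H}, {C, H}. Prime attributes: {A, B, C, E, F, H}.
For A -> C we have {A}⁺ = {A, C}; {A} is not a superkey, so BCNF fails.
Its right-hand attributes {C} are all prime, as are those of every other non-superkey FD — the relation is in 3NF.

3NF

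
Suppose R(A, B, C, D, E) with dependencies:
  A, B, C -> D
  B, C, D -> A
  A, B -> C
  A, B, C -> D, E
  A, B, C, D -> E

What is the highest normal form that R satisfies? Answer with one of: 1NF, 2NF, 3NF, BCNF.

BCNF

Candidate keys: {A, B}, {B, C, D}. Prime attributes: {A, B, C, D}.
Each dependency's left side is a superkey — BCNF holds.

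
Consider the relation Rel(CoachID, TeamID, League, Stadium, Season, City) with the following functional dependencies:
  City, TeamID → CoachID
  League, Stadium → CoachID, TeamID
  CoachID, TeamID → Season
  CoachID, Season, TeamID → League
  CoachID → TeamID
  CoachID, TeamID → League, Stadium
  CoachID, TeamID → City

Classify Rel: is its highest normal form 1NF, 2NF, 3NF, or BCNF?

Candidate keys: {City, TeamID}, {CoachID}, {League, Stadium}. Prime attributes: {City, CoachID, League, Stadium, TeamID}.
Each dependency's left side is a superkey — BCNF holds.

BCNF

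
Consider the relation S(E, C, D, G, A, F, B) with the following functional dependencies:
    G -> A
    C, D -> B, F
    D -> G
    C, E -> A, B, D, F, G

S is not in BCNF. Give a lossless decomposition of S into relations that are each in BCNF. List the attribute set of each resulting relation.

{A, G}; {B, C, D, F}; {C, D, E}; {D, G}

Candidate key of the original relation: {C, E}.
In {A, B, C, D, E, F, G}, {G} is not a superkey ({G}⁺ restricted to this set is {A, G}), so split on G -> A into {A, G} and {B, C, D, E, F, G}.
{A, G} has no BCNF violation.
In {B, C, D, E, F, G}, {C, D} is not a superkey ({C, D}⁺ restricted to this set is {B, C, D, F, G}), so split on C, D -> B, F, G into {B, C, D, F, G} and {C, D, E}.
In {B, C, D, F, G}, {D} is not a superkey ({D}⁺ restricted to this set is {D, G}), so split on D -> G into {D, G} and {B, C, D, F}.
{D, G} has no BCNF violation.
{B, C, D, F} has no BCNF violation.
{C, D, E} has no BCNF violation.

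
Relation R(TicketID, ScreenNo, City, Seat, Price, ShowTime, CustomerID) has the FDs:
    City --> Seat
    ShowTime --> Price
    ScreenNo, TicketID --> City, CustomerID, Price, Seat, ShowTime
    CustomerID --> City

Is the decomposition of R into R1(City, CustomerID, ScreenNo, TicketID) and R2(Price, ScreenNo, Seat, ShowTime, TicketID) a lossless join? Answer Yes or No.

Common attributes: {ScreenNo, TicketID}; their closure is {City, CustomerID, Price, ScreenNo, Seat, ShowTime, TicketID}.
Since R1 ⊆ {City, CustomerID, Price, ScreenNo, Seat, ShowTime, TicketID}, the intersection is a superkey of R1; the decomposition is lossless.

Yes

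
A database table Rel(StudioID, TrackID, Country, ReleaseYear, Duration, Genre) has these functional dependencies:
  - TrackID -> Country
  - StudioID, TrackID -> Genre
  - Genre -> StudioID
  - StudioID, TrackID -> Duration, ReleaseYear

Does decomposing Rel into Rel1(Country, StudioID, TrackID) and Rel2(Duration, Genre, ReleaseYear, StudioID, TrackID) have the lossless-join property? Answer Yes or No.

Common attributes: {StudioID, TrackID}; their closure is {Country, Duration, Genre, ReleaseYear, StudioID, TrackID}.
Rel1 is contained in that closure, so Rel1 ∩ Rel2 -> Rel1 holds and the join is lossless.

Yes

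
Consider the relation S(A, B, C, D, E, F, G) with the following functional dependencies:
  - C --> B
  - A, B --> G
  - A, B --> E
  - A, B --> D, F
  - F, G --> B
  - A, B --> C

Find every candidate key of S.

{A, B}, {A, C}, {A, F, G}

Attributes never on any right-hand side: {A} — every candidate key must contain it.
{A, B} is a candidate key since {A, B}⁺ = {A, B, C, D, E, F, G} covers every attribute.
{A, C} is a candidate key since {A, C}⁺ = {A, B, C, D, E, F, G} covers every attribute.
{A, F, G} is a candidate key since {A, F, G}⁺ = {A, B, C, D, E, F, G} covers every attribute.
These are minimal and exhaustive — every other superkey contains one of them.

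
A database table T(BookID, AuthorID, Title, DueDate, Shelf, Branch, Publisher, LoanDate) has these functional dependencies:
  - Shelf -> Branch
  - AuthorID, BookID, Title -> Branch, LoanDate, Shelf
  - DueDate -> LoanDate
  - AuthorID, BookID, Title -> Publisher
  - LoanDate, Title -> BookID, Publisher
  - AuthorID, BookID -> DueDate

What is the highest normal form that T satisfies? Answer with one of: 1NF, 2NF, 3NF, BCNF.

1NF

Candidate keys: {AuthorID, BookID, Title}, {AuthorID, DueDate, Title}, {AuthorID, LoanDate, Title}. Prime attributes: {AuthorID, BookID, DueDate, LoanDate, Title}.
Shelf -> Branch: {Shelf}⁺ = {Branch, Shelf}, which is not all of the attributes, so the left side is not a superkey — BCNF is violated.
Shelf -> Branch has non-prime {Branch} on the right and a non-superkey on the left, so 3NF fails.
Since {DueDate, Title} ⊂ {AuthorID, DueDate, Title} and {DueDate, Title}⁺ ⊇ {Publisher} with {Publisher} non-prime, there is a partial dependency; 2NF fails.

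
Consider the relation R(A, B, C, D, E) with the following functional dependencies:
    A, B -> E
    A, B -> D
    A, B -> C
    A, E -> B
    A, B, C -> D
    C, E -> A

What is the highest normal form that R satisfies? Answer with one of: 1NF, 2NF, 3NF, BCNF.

BCNF

Candidate keys: {A, B}, {A, E}, {C, E}. Prime attributes: {A, B, C, E}.
Each dependency's left side is a superkey — BCNF holds.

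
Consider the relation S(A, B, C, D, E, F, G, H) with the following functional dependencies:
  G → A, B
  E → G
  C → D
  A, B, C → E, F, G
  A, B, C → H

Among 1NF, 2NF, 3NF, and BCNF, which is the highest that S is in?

1NF

Candidate keys: {A, B, C}, {C, E}, {C, G}. Prime attributes: {A, B, C, E, G}.
G → A, B: {G}⁺ = {A, B, G}, which is not all of the attributes, so the left side is not a superkey — BCNF is violated.
Because {D} is non-prime and the left side of C → D is not a superkey, the relation is not in 3NF.
{C} is a proper subset of the key {C, E}, and {C}⁺ contains the non-prime attribute {D} — a partial dependency, so 2NF is violated.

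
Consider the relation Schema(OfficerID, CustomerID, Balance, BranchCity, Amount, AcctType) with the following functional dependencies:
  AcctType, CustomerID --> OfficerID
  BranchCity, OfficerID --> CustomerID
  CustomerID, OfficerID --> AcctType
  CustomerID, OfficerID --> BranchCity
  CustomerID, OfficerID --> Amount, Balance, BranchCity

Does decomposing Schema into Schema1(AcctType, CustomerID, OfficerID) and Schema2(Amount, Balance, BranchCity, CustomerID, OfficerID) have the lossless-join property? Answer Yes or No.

The shared attributes are {CustomerID, OfficerID} and {CustomerID, OfficerID}⁺ = {AcctType, Amount, Balance, BranchCity, CustomerID, OfficerID}.
Schema1 is contained in that closure, so Schema1 ∩ Schema2 --> Schema1 holds and the join is lossless.

Yes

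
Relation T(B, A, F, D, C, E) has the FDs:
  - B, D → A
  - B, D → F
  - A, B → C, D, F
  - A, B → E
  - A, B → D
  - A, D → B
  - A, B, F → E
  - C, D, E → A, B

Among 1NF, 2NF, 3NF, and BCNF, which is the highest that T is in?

BCNF

Candidate keys: {A, B}, {A, D}, {B, D}, {C, D, E}. Prime attributes: {A, B, C, D, E}.
Every FD has a superkey on the left, so the relation is in BCNF.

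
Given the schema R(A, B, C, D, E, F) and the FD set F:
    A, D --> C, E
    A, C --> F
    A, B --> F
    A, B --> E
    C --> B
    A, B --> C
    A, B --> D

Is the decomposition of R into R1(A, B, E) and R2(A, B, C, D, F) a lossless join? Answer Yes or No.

Common attributes: {A, B}; their closure is {A, B, C, D, E, F}.
R1 is contained in that closure, so R1 ∩ R2 --> R1 holds and the join is lossless.

Yes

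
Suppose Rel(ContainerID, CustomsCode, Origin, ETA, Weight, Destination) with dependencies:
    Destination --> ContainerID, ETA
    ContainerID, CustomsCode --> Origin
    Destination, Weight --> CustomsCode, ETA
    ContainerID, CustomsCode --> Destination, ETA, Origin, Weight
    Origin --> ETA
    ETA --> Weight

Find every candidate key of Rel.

{ContainerID, CustomsCode}, {Destination}

{Destination}⁺ = {ContainerID, CustomsCode, Destination, ETA, Origin, Weight}, which is every attribute, so {Destination} is a candidate key.
{ContainerID, CustomsCode}⁺ = {ContainerID, CustomsCode, Destination, ETA, Origin, Weight}, which is every attribute, so {ContainerID, CustomsCode} is a candidate key.
These are minimal and exhaustive — every other superkey contains one of them.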